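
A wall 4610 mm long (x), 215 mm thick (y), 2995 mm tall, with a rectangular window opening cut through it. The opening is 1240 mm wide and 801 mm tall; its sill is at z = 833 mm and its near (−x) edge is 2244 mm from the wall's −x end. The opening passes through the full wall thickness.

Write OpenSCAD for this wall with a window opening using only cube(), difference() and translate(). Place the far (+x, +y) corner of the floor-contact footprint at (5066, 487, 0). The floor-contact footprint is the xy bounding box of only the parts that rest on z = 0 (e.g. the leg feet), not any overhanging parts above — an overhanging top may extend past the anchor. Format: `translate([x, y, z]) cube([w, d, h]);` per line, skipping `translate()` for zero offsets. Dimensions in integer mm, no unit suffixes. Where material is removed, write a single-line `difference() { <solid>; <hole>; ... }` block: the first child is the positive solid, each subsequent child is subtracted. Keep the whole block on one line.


difference() { translate([456, 272, 0]) cube([4610, 215, 2995]); translate([2700, 272, 833]) cube([1240, 215, 801]); }


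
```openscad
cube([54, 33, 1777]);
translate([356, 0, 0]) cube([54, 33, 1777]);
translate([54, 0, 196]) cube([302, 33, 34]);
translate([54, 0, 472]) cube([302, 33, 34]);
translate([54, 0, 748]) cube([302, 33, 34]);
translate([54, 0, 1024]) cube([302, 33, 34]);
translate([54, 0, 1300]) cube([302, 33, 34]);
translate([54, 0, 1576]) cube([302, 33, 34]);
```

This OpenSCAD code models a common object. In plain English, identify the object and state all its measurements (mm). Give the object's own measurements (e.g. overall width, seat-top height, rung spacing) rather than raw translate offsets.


A straight ladder. Two 54×33 mm vertical rails, 1777 mm tall, stand 410 mm apart (outside-to-outside) with their front faces coplanar on the −y side. 6 rungs, each 33 mm deep and 34 mm tall, span between the inner faces of the rails, front faces flush with the rails. The lowest rung's underside is at z = 196 mm and rungs are spaced 276 mm apart (underside to underside).


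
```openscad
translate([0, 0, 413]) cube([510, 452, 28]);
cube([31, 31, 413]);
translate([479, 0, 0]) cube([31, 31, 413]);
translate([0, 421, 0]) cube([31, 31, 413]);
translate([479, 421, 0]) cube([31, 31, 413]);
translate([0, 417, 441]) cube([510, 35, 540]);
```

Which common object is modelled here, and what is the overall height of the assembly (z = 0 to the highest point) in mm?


A chair. The overall height is 981 mm.

A slab on four corner posts with a tall panel at the back — a chair. The seat slab sits at z = 413 with thickness 28, and the 540 mm backrest starts at the seat top, so the overall height is 413 + 28 + 540 = 981 mm.


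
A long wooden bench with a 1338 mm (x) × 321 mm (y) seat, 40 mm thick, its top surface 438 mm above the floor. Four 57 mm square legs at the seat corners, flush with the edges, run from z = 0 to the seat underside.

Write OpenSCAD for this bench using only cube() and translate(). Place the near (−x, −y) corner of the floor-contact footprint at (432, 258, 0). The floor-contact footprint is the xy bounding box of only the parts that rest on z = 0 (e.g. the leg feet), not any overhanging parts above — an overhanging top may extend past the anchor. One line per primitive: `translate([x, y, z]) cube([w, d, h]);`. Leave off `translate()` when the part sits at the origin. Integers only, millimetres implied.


translate([432, 258, 398]) cube([1338, 321, 40]);
translate([432, 258, 0]) cube([57, 57, 398]);
translate([432, 522, 0]) cube([57, 57, 398]);
translate([1713, 258, 0]) cube([57, 57, 398]);
translate([1713, 522, 0]) cube([57, 57, 398]);


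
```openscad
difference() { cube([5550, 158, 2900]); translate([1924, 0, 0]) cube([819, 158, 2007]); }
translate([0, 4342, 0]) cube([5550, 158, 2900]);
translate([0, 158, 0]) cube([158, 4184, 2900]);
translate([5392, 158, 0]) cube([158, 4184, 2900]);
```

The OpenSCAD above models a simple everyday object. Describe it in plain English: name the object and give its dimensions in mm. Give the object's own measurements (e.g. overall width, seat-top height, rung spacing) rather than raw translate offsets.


A single room: four walls, each 2900 mm tall and 158 mm thick, enclosing an outside footprint 5550×4500 mm (x × y), no floor or roof. The front and back walls (−y and +y sides) run the full x-width; the side walls fit between their inner faces. A door opening 819 mm wide and 2007 mm tall is cut through the front wall from the floor up, its −x edge 1924 mm from the wall's −x end.


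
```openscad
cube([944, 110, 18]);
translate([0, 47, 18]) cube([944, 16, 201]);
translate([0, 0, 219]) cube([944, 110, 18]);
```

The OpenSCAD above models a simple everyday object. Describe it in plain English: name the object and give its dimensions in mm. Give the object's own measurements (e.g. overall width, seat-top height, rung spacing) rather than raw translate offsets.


An I-beam lying along x, 944 mm long. Overall section height 237 mm. Two flanges 110 mm wide (y) and 18 mm thick, one on the floor and one at the top; a web 16 mm thick runs between them, centred on the flange width.


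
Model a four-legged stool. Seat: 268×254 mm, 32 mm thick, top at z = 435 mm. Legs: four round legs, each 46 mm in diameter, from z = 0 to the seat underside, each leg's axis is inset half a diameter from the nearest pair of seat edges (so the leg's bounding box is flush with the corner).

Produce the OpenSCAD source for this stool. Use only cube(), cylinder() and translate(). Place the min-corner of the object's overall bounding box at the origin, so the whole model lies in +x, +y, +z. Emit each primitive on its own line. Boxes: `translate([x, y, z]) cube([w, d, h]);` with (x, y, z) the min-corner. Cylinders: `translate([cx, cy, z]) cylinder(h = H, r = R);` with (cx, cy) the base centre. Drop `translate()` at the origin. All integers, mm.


// leg_h = 435 - 32 = 403
translate([0, 0, 403]) cube([268, 254, 32]);
translate([23, 23, 0]) cylinder(h = 403, r = 23);
translate([245, 23, 0]) cylinder(h = 403, r = 23);
translate([23, 231, 0]) cylinder(h = 403, r = 23);
translate([245, 231, 0]) cylinder(h = 403, r = 23);


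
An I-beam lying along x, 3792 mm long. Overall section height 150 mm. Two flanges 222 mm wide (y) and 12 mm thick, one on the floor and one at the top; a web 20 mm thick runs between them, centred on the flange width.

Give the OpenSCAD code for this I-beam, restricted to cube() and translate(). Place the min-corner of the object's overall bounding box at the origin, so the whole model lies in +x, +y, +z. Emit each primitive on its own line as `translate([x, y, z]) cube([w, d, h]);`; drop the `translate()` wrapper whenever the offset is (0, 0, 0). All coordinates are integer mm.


cube([3792, 222, 12]);
translate([0, 101, 12]) cube([3792, 20, 126]);
translate([0, 0, 138]) cube([3792, 222, 12]);


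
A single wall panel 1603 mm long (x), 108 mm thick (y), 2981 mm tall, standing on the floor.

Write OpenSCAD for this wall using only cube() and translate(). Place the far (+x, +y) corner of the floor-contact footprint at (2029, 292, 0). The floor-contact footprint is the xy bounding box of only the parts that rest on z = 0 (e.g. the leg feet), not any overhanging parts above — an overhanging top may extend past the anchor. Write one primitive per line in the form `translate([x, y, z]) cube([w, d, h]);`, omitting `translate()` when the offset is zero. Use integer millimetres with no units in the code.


translate([426, 184, 0]) cube([1603, 108, 2981]);


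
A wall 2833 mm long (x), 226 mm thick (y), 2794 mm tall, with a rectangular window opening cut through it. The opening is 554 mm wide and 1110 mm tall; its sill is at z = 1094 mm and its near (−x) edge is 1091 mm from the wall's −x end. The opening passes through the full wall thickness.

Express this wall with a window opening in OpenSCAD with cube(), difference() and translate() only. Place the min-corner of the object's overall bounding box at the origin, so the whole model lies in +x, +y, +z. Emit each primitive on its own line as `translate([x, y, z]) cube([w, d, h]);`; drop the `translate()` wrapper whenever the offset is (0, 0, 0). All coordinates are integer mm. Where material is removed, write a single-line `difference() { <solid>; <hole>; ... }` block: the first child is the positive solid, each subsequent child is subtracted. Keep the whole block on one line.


difference() { cube([2833, 226, 2794]); translate([1091, 0, 1094]) cube([554, 226, 1110]); }


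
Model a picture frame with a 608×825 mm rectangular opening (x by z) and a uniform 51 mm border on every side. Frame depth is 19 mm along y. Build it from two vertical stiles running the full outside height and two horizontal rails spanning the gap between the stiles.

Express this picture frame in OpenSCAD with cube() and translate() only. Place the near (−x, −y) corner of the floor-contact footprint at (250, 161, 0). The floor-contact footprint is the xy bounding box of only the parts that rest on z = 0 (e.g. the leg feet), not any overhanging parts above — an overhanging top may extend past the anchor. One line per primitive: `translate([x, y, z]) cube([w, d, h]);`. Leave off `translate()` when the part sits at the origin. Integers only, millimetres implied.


translate([250, 161, 0]) cube([51, 19, 927]);
translate([909, 161, 0]) cube([51, 19, 927]);
translate([301, 161, 0]) cube([608, 19, 51]);
translate([301, 161, 876]) cube([608, 19, 51]);


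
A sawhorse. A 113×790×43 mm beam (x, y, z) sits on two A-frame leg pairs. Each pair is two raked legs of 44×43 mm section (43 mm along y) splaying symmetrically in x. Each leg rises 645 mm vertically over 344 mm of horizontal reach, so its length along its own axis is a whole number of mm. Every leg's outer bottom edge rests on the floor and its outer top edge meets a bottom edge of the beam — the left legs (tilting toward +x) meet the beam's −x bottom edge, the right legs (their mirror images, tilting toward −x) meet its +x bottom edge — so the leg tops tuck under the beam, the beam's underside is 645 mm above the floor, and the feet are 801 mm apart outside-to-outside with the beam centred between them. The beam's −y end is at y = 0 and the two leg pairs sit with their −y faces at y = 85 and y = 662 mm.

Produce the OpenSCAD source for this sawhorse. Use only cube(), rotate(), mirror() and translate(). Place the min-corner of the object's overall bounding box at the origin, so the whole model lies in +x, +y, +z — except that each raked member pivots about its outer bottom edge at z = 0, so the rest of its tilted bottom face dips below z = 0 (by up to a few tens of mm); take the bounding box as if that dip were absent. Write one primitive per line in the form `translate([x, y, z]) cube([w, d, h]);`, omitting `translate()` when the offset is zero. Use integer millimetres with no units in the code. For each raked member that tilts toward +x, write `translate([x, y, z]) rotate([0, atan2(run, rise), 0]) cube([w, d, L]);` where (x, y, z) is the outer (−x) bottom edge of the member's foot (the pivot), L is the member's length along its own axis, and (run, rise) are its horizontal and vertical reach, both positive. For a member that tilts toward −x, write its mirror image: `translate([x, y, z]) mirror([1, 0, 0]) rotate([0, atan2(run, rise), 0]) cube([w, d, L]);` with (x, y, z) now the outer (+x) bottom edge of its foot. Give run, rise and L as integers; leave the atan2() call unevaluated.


translate([344, 0, 645]) cube([113, 790, 43]);
translate([0, 85, 0]) rotate([0, atan2(344, 645), 0]) cube([44, 43, 731]);
translate([801, 85, 0]) mirror([1, 0, 0]) rotate([0, atan2(344, 645), 0]) cube([44, 43, 731]);
translate([0, 662, 0]) rotate([0, atan2(344, 645), 0]) cube([44, 43, 731]);
translate([801, 662, 0]) mirror([1, 0, 0]) rotate([0, atan2(344, 645), 0]) cube([44, 43, 731]);


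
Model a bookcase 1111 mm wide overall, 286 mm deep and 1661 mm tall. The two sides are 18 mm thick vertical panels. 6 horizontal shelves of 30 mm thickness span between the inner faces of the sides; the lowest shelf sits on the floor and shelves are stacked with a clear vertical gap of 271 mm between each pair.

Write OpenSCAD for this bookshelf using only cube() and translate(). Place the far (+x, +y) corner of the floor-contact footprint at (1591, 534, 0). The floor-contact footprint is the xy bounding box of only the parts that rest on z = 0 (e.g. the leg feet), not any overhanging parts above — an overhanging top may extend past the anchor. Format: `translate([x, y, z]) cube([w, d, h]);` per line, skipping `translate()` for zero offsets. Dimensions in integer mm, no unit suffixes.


translate([480, 248, 0]) cube([18, 286, 1661]);
translate([1573, 248, 0]) cube([18, 286, 1661]);
translate([498, 248, 0]) cube([1075, 286, 30]);
translate([498, 248, 301]) cube([1075, 286, 30]);
translate([498, 248, 602]) cube([1075, 286, 30]);
translate([498, 248, 903]) cube([1075, 286, 30]);
translate([498, 248, 1204]) cube([1075, 286, 30]);
translate([498, 248, 1505]) cube([1075, 286, 30]);


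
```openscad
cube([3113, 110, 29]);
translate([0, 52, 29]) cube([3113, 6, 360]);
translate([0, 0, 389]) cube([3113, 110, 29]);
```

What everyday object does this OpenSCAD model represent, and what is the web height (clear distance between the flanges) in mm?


An I-beam. The web height is 360 mm.

Two wide flanges with a thin centred web — an I-beam. Overall 418 mm minus two 29 mm flanges gives a web of 418 − 2·29 = 360 mm.


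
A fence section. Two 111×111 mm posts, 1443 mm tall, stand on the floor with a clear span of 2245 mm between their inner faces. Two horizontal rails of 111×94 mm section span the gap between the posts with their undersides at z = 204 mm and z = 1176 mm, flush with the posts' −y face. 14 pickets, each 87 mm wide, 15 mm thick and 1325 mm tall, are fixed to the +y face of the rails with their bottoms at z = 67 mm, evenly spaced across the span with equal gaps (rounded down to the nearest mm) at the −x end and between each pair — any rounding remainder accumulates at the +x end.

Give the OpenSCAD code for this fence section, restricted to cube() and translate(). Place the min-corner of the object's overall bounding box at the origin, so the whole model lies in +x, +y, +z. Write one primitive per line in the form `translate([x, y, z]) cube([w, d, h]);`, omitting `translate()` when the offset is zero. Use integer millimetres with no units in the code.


cube([111, 111, 1443]);
translate([2356, 0, 0]) cube([111, 111, 1443]);
translate([111, 0, 204]) cube([2245, 111, 94]);
translate([111, 0, 1176]) cube([2245, 111, 94]);
translate([179, 111, 67]) cube([87, 15, 1325]);
translate([334, 111, 67]) cube([87, 15, 1325]);
translate([489, 111, 67]) cube([87, 15, 1325]);
translate([644, 111, 67]) cube([87, 15, 1325]);
translate([799, 111, 67]) cube([87, 15, 1325]);
translate([954, 111, 67]) cube([87, 15, 1325]);
translate([1109, 111, 67]) cube([87, 15, 1325]);
translate([1264, 111, 67]) cube([87, 15, 1325]);
translate([1419, 111, 67]) cube([87, 15, 1325]);
translate([1574, 111, 67]) cube([87, 15, 1325]);
translate([1729, 111, 67]) cube([87, 15, 1325]);
translate([1884, 111, 67]) cube([87, 15, 1325]);
translate([2039, 111, 67]) cube([87, 15, 1325]);
translate([2194, 111, 67]) cube([87, 15, 1325]);


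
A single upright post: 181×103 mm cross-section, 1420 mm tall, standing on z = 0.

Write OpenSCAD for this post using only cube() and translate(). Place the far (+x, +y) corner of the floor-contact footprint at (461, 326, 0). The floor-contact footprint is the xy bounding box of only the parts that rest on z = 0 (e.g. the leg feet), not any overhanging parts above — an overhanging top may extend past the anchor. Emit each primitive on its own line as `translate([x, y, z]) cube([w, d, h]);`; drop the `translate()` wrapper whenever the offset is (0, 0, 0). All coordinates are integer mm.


translate([280, 223, 0]) cube([181, 103, 1420]);


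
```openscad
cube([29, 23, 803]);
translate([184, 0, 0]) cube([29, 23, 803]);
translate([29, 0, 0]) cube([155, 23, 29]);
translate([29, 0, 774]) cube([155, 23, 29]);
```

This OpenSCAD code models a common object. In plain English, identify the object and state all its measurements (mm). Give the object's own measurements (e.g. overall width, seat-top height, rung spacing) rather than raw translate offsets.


A rectangular picture frame lying in the x–z plane (depth along y). The opening is 155 mm wide (x) by 745 mm tall (z), surrounded by a border 29 mm wide on all four sides. The frame is 23 mm deep and is made of two full-height vertical stiles with two horizontal rails fitted between them.


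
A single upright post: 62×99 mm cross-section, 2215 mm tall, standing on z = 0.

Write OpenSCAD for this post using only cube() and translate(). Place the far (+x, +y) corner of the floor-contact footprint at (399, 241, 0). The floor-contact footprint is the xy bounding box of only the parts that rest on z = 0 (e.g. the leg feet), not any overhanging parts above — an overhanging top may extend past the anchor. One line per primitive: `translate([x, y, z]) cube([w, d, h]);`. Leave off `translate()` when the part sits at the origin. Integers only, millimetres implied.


translate([337, 142, 0]) cube([62, 99, 2215]);


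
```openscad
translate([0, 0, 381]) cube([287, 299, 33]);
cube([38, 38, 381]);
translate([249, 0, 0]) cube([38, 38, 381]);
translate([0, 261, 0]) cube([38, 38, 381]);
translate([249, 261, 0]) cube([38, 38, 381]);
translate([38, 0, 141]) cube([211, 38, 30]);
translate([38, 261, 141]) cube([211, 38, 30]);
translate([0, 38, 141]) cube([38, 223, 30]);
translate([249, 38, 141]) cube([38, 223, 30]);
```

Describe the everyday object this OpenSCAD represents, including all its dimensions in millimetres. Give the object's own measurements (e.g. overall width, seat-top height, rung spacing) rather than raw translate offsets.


A four-legged stool. The seat is a 287×299×33 mm slab whose top surface is at z = 414 mm; four square legs, each 38×38 mm in cross-section, run from the floor (z = 0) to the underside of the seat, each flush with a corner of the seat. Four stretchers, 38 mm wide and 30 mm tall, connect adjacent legs with their undersides at z = 141 mm, each running between the inner faces of the legs it joins and aligned with the legs' outer faces on the other axis.


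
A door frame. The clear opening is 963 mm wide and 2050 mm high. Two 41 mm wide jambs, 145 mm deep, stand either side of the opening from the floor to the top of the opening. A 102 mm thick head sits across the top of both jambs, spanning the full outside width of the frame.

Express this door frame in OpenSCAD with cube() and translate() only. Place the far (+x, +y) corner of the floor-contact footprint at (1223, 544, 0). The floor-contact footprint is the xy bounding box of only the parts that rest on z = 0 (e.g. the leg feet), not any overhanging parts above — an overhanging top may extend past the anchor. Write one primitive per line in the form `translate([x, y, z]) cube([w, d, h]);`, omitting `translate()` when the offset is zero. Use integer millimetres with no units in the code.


translate([178, 399, 0]) cube([41, 145, 2050]);
translate([1182, 399, 0]) cube([41, 145, 2050]);
translate([178, 399, 2050]) cube([1045, 145, 102]);


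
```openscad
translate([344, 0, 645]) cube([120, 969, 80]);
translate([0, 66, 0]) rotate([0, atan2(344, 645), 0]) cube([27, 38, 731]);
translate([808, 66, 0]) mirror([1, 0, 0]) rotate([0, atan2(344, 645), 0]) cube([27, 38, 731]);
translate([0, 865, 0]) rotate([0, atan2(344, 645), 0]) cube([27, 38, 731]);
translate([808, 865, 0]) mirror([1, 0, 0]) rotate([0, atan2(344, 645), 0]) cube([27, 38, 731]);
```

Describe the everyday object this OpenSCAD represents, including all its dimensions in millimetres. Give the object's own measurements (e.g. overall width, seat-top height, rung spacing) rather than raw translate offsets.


A sawhorse. A 120×969×80 mm beam (x, y, z) sits on two A-frame leg pairs. Each pair is two raked legs of 27×38 mm section (38 mm along y) splaying symmetrically in x. Each leg rises 645 mm vertically over 344 mm of horizontal reach and is 731 mm long along its own axis. Every leg's outer bottom edge rests on the floor and its outer top edge meets a bottom edge of the beam — the left legs (tilting toward +x) meet the beam's −x bottom edge, the right legs (their mirror images, tilting toward −x) meet its +x bottom edge — so the leg tops tuck under the beam, the beam's underside is 645 mm above the floor, and the feet are 808 mm apart outside-to-outside with the beam centred between them. The two leg pairs are set in 66 mm from either end of the beam.


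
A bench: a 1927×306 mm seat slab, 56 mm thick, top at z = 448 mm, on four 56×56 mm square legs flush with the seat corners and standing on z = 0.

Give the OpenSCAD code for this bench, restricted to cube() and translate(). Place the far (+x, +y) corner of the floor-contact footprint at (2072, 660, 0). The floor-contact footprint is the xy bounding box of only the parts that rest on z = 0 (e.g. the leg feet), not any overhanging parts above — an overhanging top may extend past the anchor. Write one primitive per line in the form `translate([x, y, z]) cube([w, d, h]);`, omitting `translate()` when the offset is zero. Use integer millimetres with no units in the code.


// leg_h = 448 − 56 = 392
translate([145, 354, 392]) cube([1927, 306, 56]);
translate([145, 354, 0]) cube([56, 56, 392]);
translate([145, 604, 0]) cube([56, 56, 392]);
translate([2016, 354, 0]) cube([56, 56, 392]);
translate([2016, 604, 0]) cube([56, 56, 392]);


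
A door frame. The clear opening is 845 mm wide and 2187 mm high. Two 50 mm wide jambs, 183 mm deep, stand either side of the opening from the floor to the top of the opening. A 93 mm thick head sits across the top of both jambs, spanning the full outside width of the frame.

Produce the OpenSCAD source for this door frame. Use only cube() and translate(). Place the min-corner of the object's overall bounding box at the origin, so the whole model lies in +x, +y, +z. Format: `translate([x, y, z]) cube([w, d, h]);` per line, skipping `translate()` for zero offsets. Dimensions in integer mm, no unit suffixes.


cube([50, 183, 2187]);
translate([895, 0, 0]) cube([50, 183, 2187]);
translate([0, 0, 2187]) cube([945, 183, 93]);


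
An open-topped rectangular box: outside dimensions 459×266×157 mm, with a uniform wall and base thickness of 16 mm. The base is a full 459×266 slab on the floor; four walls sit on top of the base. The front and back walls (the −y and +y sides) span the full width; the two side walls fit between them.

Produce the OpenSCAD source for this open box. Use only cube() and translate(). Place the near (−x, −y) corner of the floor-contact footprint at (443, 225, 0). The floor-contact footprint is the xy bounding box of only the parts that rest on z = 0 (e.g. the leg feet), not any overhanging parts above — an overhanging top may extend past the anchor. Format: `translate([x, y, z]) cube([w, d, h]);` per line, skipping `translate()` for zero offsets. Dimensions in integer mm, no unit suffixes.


translate([443, 225, 0]) cube([459, 266, 16]);
translate([443, 225, 16]) cube([459, 16, 141]);
translate([443, 475, 16]) cube([459, 16, 141]);
translate([443, 241, 16]) cube([16, 234, 141]);
translate([886, 241, 16]) cube([16, 234, 141]);


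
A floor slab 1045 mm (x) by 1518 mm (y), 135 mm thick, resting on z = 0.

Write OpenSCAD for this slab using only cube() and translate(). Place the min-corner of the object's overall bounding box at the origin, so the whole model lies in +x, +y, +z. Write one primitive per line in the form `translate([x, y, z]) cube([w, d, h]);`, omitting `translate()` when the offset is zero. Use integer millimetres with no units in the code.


cube([1045, 1518, 135]);


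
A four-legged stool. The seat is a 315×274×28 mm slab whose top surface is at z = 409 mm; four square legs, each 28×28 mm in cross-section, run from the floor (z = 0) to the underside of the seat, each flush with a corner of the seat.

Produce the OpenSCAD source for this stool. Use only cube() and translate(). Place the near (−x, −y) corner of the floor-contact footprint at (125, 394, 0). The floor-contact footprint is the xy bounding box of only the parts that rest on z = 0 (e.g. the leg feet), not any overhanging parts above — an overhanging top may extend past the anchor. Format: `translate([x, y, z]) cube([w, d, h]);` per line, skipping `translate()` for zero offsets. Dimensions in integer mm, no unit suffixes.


translate([125, 394, 381]) cube([315, 274, 28]);
translate([125, 394, 0]) cube([28, 28, 381]);
translate([412, 394, 0]) cube([28, 28, 381]);
translate([125, 640, 0]) cube([28, 28, 381]);
translate([412, 640, 0]) cube([28, 28, 381]);


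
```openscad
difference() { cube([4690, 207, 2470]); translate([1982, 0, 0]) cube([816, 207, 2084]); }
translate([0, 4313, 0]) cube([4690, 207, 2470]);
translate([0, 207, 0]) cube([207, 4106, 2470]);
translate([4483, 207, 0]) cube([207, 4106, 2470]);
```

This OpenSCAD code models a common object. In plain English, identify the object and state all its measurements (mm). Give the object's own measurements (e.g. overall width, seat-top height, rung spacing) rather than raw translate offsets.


A single room: four walls, each 2470 mm tall and 207 mm thick, enclosing an outside footprint 4690×4520 mm (x × y), no floor or roof. The front and back walls (−y and +y sides) run the full x-width; the side walls fit between their inner faces. A door opening 816 mm wide and 2084 mm tall is cut through the front wall from the floor up, its −x edge 1982 mm from the wall's −x end.


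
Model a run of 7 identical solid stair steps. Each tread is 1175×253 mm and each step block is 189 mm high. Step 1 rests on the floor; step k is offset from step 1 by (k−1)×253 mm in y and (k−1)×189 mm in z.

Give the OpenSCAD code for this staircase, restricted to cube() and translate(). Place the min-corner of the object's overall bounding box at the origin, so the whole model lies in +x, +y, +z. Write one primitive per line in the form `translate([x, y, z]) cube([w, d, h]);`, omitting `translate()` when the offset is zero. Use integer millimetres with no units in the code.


cube([1175, 253, 189]);
translate([0, 253, 189]) cube([1175, 253, 189]);
translate([0, 506, 378]) cube([1175, 253, 189]);
translate([0, 759, 567]) cube([1175, 253, 189]);
translate([0, 1012, 756]) cube([1175, 253, 189]);
translate([0, 1265, 945]) cube([1175, 253, 189]);
translate([0, 1518, 1134]) cube([1175, 253, 189]);


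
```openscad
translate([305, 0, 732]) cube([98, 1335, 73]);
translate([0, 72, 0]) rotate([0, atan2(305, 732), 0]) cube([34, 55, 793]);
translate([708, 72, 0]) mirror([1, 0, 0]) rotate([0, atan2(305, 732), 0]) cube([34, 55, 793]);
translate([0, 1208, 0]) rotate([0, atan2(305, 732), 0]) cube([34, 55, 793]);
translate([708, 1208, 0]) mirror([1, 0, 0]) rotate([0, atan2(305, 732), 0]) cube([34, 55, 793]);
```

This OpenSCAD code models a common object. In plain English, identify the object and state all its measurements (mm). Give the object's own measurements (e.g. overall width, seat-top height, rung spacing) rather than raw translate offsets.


A sawhorse. A 98×1335×73 mm beam (x, y, z) sits on two A-frame leg pairs. Each pair is two raked legs of 34×55 mm section (55 mm along y) splaying symmetrically in x. Each leg rises 732 mm vertically over 305 mm of horizontal reach and is 793 mm long along its own axis. Every leg's outer bottom edge rests on the floor and its outer top edge meets a bottom edge of the beam — the left legs (tilting toward +x) meet the beam's −x bottom edge, the right legs (their mirror images, tilting toward −x) meet its +x bottom edge — so the leg tops tuck under the beam, the beam's underside is 732 mm above the floor, and the feet are 708 mm apart outside-to-outside with the beam centred between them. The two leg pairs are set in 72 mm from either end of the beam.


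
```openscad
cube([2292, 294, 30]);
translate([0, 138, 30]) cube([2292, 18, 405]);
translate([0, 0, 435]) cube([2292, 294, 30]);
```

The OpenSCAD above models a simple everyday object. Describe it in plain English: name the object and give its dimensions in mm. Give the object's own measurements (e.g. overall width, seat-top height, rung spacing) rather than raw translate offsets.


An I-beam lying along x, 2292 mm long. Overall section height 465 mm. Two flanges 294 mm wide (y) and 30 mm thick, one on the floor and one at the top; a web 18 mm thick runs between them, centred on the flange width.


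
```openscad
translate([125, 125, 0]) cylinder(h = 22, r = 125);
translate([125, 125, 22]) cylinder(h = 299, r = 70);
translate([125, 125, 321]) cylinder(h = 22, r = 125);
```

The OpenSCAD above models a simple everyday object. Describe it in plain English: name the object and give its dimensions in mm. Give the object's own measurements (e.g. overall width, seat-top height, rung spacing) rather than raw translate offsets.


A spool: two coaxial disc flanges of radius 125 mm and thickness 22 mm, joined by a core cylinder of radius 70 mm and height 299 mm. The lower flange rests on z = 0 and the three cylinders share a vertical axis.


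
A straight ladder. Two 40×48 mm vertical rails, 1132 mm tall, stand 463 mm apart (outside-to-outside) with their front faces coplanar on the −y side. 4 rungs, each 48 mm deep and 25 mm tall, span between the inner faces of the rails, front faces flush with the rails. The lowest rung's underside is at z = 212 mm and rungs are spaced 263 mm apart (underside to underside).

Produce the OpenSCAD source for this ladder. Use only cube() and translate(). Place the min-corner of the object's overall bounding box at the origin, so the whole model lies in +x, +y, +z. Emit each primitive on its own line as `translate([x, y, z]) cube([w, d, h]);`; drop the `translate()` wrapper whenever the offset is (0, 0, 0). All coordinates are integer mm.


cube([40, 48, 1132]);
translate([423, 0, 0]) cube([40, 48, 1132]);
translate([40, 0, 212]) cube([383, 48, 25]);
translate([40, 0, 475]) cube([383, 48, 25]);
translate([40, 0, 738]) cube([383, 48, 25]);
translate([40, 0, 1001]) cube([383, 48, 25]);


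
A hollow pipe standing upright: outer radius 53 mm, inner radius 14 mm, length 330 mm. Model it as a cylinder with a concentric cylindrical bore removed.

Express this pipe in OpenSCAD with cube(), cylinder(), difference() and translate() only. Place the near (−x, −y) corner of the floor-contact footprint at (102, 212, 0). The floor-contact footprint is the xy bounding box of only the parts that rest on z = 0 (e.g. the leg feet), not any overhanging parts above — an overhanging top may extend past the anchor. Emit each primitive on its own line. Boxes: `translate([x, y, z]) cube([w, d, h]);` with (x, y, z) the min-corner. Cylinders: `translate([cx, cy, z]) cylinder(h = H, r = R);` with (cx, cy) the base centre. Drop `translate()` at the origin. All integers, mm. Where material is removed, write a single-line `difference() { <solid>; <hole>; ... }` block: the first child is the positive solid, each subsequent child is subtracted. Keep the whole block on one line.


difference() { translate([155, 265, 0]) cylinder(h = 330, r = 53); translate([155, 265, 0]) cylinder(h = 330, r = 14); }


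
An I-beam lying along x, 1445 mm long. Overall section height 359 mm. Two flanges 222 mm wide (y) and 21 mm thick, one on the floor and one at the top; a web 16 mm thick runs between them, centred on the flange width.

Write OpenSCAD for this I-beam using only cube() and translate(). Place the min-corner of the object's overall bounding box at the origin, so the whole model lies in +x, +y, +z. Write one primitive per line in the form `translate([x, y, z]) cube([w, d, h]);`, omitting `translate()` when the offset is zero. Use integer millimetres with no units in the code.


cube([1445, 222, 21]);
translate([0, 103, 21]) cube([1445, 16, 317]);
translate([0, 0, 338]) cube([1445, 222, 21]);


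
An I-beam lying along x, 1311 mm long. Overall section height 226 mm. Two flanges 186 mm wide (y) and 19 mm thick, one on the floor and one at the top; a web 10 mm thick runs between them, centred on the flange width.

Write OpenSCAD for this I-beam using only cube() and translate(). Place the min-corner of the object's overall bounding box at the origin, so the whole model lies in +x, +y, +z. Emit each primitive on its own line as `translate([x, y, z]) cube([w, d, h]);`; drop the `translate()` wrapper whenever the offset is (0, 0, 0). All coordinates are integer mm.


cube([1311, 186, 19]);
translate([0, 88, 19]) cube([1311, 10, 188]);
translate([0, 0, 207]) cube([1311, 186, 19]);


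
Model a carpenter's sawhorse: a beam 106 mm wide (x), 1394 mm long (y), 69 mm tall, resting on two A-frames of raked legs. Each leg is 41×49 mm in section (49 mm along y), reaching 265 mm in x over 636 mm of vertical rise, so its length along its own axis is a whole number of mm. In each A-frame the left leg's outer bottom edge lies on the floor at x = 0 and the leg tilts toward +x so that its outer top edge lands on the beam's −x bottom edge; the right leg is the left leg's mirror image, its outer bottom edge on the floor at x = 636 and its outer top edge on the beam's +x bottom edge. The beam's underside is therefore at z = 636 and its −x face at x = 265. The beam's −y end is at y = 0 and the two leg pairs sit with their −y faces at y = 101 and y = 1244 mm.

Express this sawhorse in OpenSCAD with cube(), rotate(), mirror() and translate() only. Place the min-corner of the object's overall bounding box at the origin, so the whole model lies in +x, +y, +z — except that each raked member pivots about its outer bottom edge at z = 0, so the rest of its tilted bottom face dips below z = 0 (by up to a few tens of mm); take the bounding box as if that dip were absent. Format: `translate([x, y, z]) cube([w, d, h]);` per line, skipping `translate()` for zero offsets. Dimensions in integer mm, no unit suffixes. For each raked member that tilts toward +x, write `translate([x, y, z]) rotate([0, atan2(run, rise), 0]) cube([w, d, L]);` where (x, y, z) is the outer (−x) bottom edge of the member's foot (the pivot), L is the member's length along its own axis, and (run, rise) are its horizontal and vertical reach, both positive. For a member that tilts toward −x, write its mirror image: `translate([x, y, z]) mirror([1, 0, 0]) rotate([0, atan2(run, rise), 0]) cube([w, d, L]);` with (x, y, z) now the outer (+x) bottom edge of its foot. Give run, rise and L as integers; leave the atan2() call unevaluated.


translate([265, 0, 636]) cube([106, 1394, 69]);
translate([0, 101, 0]) rotate([0, atan2(265, 636), 0]) cube([41, 49, 689]);
translate([636, 101, 0]) mirror([1, 0, 0]) rotate([0, atan2(265, 636), 0]) cube([41, 49, 689]);
translate([0, 1244, 0]) rotate([0, atan2(265, 636), 0]) cube([41, 49, 689]);
translate([636, 1244, 0]) mirror([1, 0, 0]) rotate([0, atan2(265, 636), 0]) cube([41, 49, 689]);


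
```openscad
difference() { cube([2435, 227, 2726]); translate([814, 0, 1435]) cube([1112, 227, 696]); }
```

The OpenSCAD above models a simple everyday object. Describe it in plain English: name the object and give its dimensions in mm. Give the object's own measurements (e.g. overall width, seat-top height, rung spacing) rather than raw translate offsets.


A wall 2435 mm long (x), 227 mm thick (y), 2726 mm tall, with a rectangular window opening cut through it. The opening is 1112 mm wide and 696 mm tall; its sill is at z = 1435 mm and its near (−x) edge is 814 mm from the wall's −x end. The opening passes through the full wall thickness.


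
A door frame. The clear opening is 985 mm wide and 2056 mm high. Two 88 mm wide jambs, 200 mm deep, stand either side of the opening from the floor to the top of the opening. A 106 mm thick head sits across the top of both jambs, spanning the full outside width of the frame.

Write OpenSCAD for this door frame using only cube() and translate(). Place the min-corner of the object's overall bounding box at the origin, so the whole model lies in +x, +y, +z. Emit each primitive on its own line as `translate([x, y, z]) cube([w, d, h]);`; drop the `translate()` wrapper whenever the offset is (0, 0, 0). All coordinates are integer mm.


cube([88, 200, 2056]);
translate([1073, 0, 0]) cube([88, 200, 2056]);
translate([0, 0, 2056]) cube([1161, 200, 106]);


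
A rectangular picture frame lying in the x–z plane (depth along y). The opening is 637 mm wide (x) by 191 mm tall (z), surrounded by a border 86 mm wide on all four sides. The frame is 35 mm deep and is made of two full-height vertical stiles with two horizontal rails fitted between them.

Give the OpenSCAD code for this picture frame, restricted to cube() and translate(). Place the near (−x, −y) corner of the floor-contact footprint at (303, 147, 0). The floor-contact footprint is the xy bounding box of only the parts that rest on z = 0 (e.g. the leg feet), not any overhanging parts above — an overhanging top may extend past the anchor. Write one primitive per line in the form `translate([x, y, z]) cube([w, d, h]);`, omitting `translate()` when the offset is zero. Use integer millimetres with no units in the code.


translate([303, 147, 0]) cube([86, 35, 363]);
translate([1026, 147, 0]) cube([86, 35, 363]);
translate([389, 147, 0]) cube([637, 35, 86]);
translate([389, 147, 277]) cube([637, 35, 86]);


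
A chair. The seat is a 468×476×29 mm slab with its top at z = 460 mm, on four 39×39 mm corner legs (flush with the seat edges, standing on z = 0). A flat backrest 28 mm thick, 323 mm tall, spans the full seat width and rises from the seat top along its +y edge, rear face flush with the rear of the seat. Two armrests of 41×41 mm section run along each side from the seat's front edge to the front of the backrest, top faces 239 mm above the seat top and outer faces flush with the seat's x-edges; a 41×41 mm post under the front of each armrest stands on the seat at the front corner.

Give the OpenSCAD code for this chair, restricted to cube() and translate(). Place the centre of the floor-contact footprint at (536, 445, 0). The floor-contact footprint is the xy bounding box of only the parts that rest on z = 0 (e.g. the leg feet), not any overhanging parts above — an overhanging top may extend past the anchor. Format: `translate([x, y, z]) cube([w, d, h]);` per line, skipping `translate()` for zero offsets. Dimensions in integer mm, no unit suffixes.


// leg_h = 460 - 29 = 431
// arm post h = 239 - 41 = 198
translate([302, 207, 431]) cube([468, 476, 29]);
translate([302, 207, 0]) cube([39, 39, 431]);
translate([731, 207, 0]) cube([39, 39, 431]);
translate([302, 644, 0]) cube([39, 39, 431]);
translate([731, 644, 0]) cube([39, 39, 431]);
translate([302, 655, 460]) cube([468, 28, 323]);
translate([302, 207, 658]) cube([41, 448, 41]);
translate([729, 207, 658]) cube([41, 448, 41]);
translate([302, 207, 460]) cube([41, 41, 198]);
translate([729, 207, 460]) cube([41, 41, 198]);


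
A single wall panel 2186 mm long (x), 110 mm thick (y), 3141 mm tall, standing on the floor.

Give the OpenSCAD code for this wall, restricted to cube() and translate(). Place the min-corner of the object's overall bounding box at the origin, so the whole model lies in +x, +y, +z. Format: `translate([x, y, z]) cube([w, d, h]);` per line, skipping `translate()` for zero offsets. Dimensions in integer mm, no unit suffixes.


cube([2186, 110, 3141]);


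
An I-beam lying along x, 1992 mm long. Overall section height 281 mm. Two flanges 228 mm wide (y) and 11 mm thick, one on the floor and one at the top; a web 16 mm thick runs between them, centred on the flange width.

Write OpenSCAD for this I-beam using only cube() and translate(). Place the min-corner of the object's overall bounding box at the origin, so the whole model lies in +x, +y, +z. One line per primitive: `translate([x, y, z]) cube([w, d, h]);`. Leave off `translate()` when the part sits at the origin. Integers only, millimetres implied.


cube([1992, 228, 11]);
translate([0, 106, 11]) cube([1992, 16, 259]);
translate([0, 0, 270]) cube([1992, 228, 11]);
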